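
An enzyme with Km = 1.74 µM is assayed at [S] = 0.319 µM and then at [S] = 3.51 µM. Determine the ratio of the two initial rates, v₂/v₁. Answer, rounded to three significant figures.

The fractional saturations are [S]/(Km+[S]) = 0.319/2.059 = 0.1549 and 3.51/5.250 = 0.6686.
v₂/v₁ is just their ratio: 0.6686/0.1549 = 4.32.

4.32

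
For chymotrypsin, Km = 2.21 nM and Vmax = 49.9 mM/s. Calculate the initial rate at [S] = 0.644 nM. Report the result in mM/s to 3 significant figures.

11.3 mM/s

v = Vmax·[S]/(Km + [S]) = 49.9 × 0.644 / (2.21 + 0.644)
  = 32.14 / 2.854 = 11.3 mM/s.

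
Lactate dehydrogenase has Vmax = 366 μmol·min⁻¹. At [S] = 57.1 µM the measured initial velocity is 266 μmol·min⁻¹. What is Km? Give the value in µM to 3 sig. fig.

21.5 µM

v/Vmax = 266/366 = 0.7268 = [S]/(Km+[S]).
So Km + [S] = [S]/0.7268 = 78.57 µM, giving Km = 78.57 − 57.1 = 21.5 µM.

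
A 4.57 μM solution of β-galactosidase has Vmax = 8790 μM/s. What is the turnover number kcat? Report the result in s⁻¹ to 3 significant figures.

1920 s⁻¹

kcat = Vmax/[E]total = 8790 μM/s / 4.57 μM = 1920 s⁻¹.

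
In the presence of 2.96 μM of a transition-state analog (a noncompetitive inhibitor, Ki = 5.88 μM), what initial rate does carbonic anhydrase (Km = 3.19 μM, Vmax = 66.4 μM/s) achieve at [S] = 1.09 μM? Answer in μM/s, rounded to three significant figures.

With α = 1 + [I]/Ki = 1 + 2.96/5.88 = 1.503, the noncompetitive rate law is v = (Vmax/α)·[S] / (Km + [S]).
v = (66.4/1.503)×1.09 / (3.19 + 1.09) = 48.14/4.280 = 11.2 μM/s.

11.2 μM/s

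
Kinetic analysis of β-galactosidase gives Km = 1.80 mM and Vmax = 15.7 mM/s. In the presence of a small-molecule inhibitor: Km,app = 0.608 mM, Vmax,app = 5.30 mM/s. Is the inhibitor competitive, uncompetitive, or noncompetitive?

uncompetitive

Both Km and Vmax decrease by the same factor (~2.96-fold) — characteristic of uncompetitive inhibition.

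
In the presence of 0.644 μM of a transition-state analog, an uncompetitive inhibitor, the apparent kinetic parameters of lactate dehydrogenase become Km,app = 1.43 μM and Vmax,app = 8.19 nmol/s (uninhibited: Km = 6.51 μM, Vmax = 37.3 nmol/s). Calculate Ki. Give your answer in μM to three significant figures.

Uncompetitive: Vmax,app = Vmax/α (and Km,app = Km/α) with α = 1 + [I]/Ki.
α = Vmax/Vmax,app = 37.3/8.19 = 4.554.
Since α = 1 + [I]/Ki, [I]/Ki = 4.554 − 1 = 3.554 and Ki = 0.644/3.554 = 0.181 μM.

0.181 μM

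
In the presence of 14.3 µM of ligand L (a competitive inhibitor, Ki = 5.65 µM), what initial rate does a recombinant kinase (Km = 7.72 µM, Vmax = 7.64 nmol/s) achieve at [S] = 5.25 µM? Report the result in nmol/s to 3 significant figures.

α = 1 + [I]/Ki = 1 + 14.3/5.65 = 3.531.
For a competitive inhibitor, Vmax is unchanged and the apparent Km becomes α·Km: Km,app = 27.3 µM, Vmax,app = 7.64 nmol/s.
v = Vmax,app·[S]/(Km,app + [S]) = 7.64 × 5.25/(27.3 + 5.25) = 1.23 nmol/s.

1.23 nmol/s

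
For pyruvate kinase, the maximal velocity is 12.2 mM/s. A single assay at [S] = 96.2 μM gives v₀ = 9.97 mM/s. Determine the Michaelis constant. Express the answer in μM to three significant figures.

21.5 μM

v/Vmax = 9.97/12.2 = 0.8172 = [S]/(Km+[S]).
So Km + [S] = [S]/0.8172 = 117.7 μM, giving Km = 117.7 − 96.2 = 21.5 μM.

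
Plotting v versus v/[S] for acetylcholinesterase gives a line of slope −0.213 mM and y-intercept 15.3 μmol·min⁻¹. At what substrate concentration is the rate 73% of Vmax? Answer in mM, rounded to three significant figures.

0.576 mM

The Eadie–Hofstee slope gives Km = 0.213 mM (slope = −Km).
v/Vmax = [S]/(Km+[S]) = 0.73 ⇒ [S] = Km·0.73/(1−0.73) = 0.213 × 2.704 = 0.576 mM.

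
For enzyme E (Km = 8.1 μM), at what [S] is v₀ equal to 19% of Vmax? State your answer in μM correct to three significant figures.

1.90 μM

v/Vmax = [S]/(Km+[S]) = 0.19, so [S] = Km·0.19/(1 − 0.19) = 8.1 × 0.2346.
[S] = 1.90 μM.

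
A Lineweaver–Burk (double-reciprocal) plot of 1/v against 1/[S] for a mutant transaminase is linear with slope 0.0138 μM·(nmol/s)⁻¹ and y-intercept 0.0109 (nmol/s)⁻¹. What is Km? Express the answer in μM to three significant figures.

y-intercept = 1/Vmax ⇒ Vmax = 91.7 nmol/s; slope = Km/Vmax ⇒ Km = slope × Vmax.
Km = 0.0138 × 91.7 = 1.27 μM.

1.27 μM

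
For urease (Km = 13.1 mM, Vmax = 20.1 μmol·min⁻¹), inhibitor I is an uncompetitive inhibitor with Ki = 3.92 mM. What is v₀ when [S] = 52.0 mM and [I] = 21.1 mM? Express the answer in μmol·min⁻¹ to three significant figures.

With α = 1 + [I]/Ki = 1 + 21.1/3.92 = 6.383, the uncompetitive rate law is v = (Vmax/α)·[S] / (Km/α + [S]).
v = (20.1/6.383)×52.0 / (13.1/6.383 + 52.0) = 163.8/54.05 = 3.03 μmol·min⁻¹.

3.03 μmol·min⁻¹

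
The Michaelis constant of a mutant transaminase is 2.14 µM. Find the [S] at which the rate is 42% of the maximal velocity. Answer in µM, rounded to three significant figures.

v/Vmax = [S]/(Km+[S]) = 0.42, so [S] = Km·0.42/(1 − 0.42) = 2.14 × 0.7241.
[S] = 1.55 µM.

1.55 µM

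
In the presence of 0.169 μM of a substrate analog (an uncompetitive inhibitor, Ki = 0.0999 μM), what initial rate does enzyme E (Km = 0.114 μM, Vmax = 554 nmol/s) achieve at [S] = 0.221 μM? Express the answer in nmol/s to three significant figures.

173 nmol/s

α = 1 + [I]/Ki = 1 + 0.169/0.0999 = 2.692.
For an uncompetitive inhibitor, both parameters are divided by α, giving Vmax/α and Km/α: Km,app = 0.0424 μM, Vmax,app = 206 nmol/s.
v = Vmax,app·[S]/(Km,app + [S]) = 206 × 0.221/(0.0424 + 0.221) = 173 nmol/s.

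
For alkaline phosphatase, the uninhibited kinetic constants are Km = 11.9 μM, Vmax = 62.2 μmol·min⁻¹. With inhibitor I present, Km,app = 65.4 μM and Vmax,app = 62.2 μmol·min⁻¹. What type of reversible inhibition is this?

competitive

Km increases (11.9 → 65.4 μM) while Vmax is unchanged — the hallmark of competitive inhibition.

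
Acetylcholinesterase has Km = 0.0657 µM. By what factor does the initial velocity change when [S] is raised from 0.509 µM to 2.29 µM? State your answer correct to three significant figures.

1.10

Since Vmax cancels, v₂/v₁ = [S]₂(Km+[S]₁) / [S]₁(Km+[S]₂).
= 2.29×(0.0657+0.509) / (0.509×(0.0657+2.29)) = 1.316/1.199 = 1.10.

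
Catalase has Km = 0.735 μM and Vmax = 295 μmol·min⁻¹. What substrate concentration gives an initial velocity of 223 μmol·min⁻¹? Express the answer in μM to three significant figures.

2.28 μM

Rearranging v = Vmax[S]/(Km+[S]) gives [S] = Km·v/(Vmax − v).
[S] = 0.735 × 223 / (295 − 223) = 163.9/72.00 = 2.28 μM.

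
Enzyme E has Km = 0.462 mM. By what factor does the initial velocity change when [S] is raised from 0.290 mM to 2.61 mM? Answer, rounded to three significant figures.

2.20

The fractional saturations are [S]/(Km+[S]) = 0.290/0.7520 = 0.3856 and 2.61/3.072 = 0.8496.
v₂/v₁ is just their ratio: 0.8496/0.3856 = 2.20.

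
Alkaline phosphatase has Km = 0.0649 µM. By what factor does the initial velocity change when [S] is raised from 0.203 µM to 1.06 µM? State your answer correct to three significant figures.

Since Vmax cancels, v₂/v₁ = [S]₂(Km+[S]₁) / [S]₁(Km+[S]₂).
= 1.06×(0.0649+0.203) / (0.203×(0.0649+1.06)) = 0.2840/0.2284 = 1.24.

1.24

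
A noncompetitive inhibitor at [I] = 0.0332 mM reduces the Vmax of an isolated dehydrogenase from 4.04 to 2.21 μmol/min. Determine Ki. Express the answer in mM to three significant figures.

0.0401 mM

Noncompetitive: Vmax,app = Vmax/α with α = 1 + [I]/Ki.
α = Vmax/Vmax,app = 4.04/2.21 = 1.828.
Since α = 1 + [I]/Ki, [I]/Ki = 1.828 − 1 = 0.8281 and Ki = 0.0332/0.8281 = 0.0401 mM.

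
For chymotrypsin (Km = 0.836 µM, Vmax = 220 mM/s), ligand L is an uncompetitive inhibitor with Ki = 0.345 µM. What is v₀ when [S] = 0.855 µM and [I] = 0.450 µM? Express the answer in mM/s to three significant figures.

α = 1 + [I]/Ki = 1 + 0.450/0.345 = 2.304.
For an uncompetitive inhibitor, both parameters are divided by α, giving Vmax/α and Km/α: Km,app = 0.363 µM, Vmax,app = 95.5 mM/s.
v = Vmax,app·[S]/(Km,app + [S]) = 95.5 × 0.855/(0.363 + 0.855) = 67.0 mM/s.

67.0 mM/s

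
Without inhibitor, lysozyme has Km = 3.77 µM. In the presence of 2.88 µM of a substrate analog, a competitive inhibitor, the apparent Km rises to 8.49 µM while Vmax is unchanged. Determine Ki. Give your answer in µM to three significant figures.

2.30 µM

Competitive: Km,app = α·Km with α = 1 + [I]/Ki.
α = Km,app/Km = 8.49/3.77 = 2.252.
Since α = 1 + [I]/Ki, [I]/Ki = 2.252 − 1 = 1.252 and Ki = 2.88/1.252 = 2.30 µM.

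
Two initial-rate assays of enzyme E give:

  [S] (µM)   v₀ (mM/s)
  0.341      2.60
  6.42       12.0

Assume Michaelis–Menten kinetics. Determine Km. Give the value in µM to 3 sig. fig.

From v = Vmax[S]/(Km+[S]), each point gives Vmax = v(Km+[S])/[S].
Equating: 2.60(Km+0.341)/0.341 = 12.0(Km+6.42)/6.42.
7.625·Km + 2.60 = 1.869·Km + 12.0, so (7.625 − 1.869)·Km = 12.0 − 2.60.
Km = 9.400/5.755 = 1.63 µM; then Vmax = 2.60(1.63+0.341)/0.341 = 15.1 mM/s.

1.63 µM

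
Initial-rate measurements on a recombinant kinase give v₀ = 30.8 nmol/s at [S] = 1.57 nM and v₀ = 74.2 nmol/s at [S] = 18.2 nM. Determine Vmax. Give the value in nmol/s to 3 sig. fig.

In reciprocal form, 1/v = (Km/Vmax)·(1/[S]) + 1/Vmax. The two points give (1/[S], 1/v) = (0.6369, 0.03247) and (0.05495, 0.01348).
Slope = (0.03247 − 0.01348)/(0.6369 − 0.05495) = 0.03263; intercept = 0.03247 − 0.03263×0.6369 = 0.01168.
Vmax = 1/intercept = 85.6 nmol/s; Km = slope × Vmax = 0.03263 × 85.6 = 2.79 nM.

85.6 nmol/s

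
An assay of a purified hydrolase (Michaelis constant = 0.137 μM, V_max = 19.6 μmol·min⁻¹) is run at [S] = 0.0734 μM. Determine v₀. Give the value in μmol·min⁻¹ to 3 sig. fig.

6.84 μmol·min⁻¹

[S]/(Km+[S]) = 0.0734/0.2104 = 0.3489, the fractional saturation.
v = 0.3489 × Vmax = 0.3489 × 19.6 = 6.84 μmol·min⁻¹.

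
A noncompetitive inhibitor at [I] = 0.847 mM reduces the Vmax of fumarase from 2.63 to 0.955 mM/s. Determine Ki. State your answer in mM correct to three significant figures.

Noncompetitive: Vmax,app = Vmax/α with α = 1 + [I]/Ki.
α = Vmax/Vmax,app = 2.63/0.955 = 2.754.
Ki = [I]/(α − 1) = 0.847/1.754 = 0.483 mM.

0.483 mM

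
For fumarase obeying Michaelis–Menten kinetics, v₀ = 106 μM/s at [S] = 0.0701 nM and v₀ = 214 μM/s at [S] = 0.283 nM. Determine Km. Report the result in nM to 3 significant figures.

From v = Vmax[S]/(Km+[S]), each point gives Vmax = v(Km+[S])/[S].
Equating: 106(Km+0.0701)/0.0701 = 214(Km+0.283)/0.283.
1512·Km + 106 = 756.2·Km + 214, so (1512 − 756.2)·Km = 214 − 106.
Km = 108.0/755.9 = 0.143 nM; then Vmax = 106(0.143+0.0701)/0.0701 = 322 μM/s.

0.143 nM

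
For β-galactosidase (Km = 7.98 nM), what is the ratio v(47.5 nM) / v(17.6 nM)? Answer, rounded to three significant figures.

The fractional saturations are [S]/(Km+[S]) = 17.6/25.58 = 0.6880 and 47.5/55.48 = 0.8562.
v₂/v₁ is just their ratio: 0.8562/0.6880 = 1.24.

1.24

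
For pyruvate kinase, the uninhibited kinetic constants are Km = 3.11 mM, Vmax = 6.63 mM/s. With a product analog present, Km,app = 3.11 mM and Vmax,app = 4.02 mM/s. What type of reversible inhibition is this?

Vmax decreases (6.63 → 4.02 mM/s) while Km is unchanged — pure noncompetitive inhibition.

noncompetitive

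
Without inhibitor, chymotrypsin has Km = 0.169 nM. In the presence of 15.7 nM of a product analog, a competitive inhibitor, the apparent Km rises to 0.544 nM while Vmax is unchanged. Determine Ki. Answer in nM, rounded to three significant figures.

Competitive: Km,app = α·Km with α = 1 + [I]/Ki.
α = Km,app/Km = 0.544/0.169 = 3.219.
Since α = 1 + [I]/Ki, [I]/Ki = 3.219 − 1 = 2.219 and Ki = 15.7/2.219 = 7.08 nM.

7.08 nM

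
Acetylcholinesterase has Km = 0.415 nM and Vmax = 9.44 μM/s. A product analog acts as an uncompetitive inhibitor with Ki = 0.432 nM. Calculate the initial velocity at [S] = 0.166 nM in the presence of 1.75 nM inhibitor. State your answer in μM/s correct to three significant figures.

α = 1 + [I]/Ki = 1 + 1.75/0.432 = 5.051.
For an uncompetitive inhibitor, both parameters are divided by α, giving Vmax/α and Km/α: Km,app = 0.0822 nM, Vmax,app = 1.87 μM/s.
v = Vmax,app·[S]/(Km,app + [S]) = 1.87 × 0.166/(0.0822 + 0.166) = 1.25 μM/s.

1.25 μM/s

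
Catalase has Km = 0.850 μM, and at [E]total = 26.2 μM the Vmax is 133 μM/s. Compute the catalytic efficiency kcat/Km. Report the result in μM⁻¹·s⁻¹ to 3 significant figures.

5.97 μM⁻¹·s⁻¹

kcat = Vmax/[E]total = 133/26.2 = 5.08 s⁻¹.
kcat/Km = 5.08/0.850 = 5.97 μM⁻¹·s⁻¹.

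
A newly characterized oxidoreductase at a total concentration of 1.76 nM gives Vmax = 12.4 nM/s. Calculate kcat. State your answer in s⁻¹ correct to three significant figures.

7.05 s⁻¹

kcat = Vmax/[E]total = 12.4 nM/s / 1.76 nM = 7.05 s⁻¹.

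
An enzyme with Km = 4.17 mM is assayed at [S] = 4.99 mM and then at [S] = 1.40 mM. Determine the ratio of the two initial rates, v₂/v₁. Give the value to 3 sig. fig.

0.461

The fractional saturations are [S]/(Km+[S]) = 4.99/9.160 = 0.5448 and 1.40/5.570 = 0.2513.
v₂/v₁ is just their ratio: 0.2513/0.5448 = 0.461.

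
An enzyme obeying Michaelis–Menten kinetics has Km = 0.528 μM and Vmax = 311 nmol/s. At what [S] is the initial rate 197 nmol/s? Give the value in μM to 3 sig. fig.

Rearranging v = Vmax[S]/(Km+[S]) gives [S] = Km·v/(Vmax − v).
[S] = 0.528 × 197 / (311 − 197) = 104.0/114.0 = 0.912 μM.

0.912 μM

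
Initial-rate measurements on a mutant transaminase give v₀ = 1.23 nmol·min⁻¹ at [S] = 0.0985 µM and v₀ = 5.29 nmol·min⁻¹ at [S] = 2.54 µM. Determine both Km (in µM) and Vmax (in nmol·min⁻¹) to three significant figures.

In reciprocal form, 1/v = (Km/Vmax)·(1/[S]) + 1/Vmax. The two points give (1/[S], 1/v) = (10.15, 0.8130) and (0.3937, 0.1890).
Slope = (0.8130 − 0.1890)/(10.15 − 0.3937) = 0.06394; intercept = 0.8130 − 0.06394×10.15 = 0.1639.
Vmax = 1/intercept = 6.10 nmol·min⁻¹; Km = slope × Vmax = 0.06394 × 6.10 = 0.390 µM.

Km = 0.390 µM; Vmax = 6.10 nmol·min⁻¹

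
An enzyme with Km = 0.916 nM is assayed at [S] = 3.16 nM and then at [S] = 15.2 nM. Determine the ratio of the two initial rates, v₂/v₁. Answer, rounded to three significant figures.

1.22

Since Vmax cancels, v₂/v₁ = [S]₂(Km+[S]₁) / [S]₁(Km+[S]₂).
= 15.2×(0.916+3.16) / (3.16×(0.916+15.2)) = 61.96/50.93 = 1.22.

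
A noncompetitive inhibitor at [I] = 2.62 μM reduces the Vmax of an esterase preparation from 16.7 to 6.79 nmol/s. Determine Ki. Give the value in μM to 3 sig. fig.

Noncompetitive: Vmax,app = Vmax/α with α = 1 + [I]/Ki.
α = Vmax/Vmax,app = 16.7/6.79 = 2.459.
Since α = 1 + [I]/Ki, [I]/Ki = 2.459 − 1 = 1.459 and Ki = 2.62/1.459 = 1.80 μM.

1.80 μM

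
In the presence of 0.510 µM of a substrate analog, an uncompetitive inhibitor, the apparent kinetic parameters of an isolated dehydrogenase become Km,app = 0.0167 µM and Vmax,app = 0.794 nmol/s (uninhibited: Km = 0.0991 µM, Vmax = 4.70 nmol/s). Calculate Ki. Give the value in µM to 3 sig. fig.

Uncompetitive: Vmax,app = Vmax/α (and Km,app = Km/α) with α = 1 + [I]/Ki.
α = Vmax/Vmax,app = 4.70/0.794 = 5.919.
Since α = 1 + [I]/Ki, [I]/Ki = 5.919 − 1 = 4.919 and Ki = 0.510/4.919 = 0.104 µM.

0.104 µM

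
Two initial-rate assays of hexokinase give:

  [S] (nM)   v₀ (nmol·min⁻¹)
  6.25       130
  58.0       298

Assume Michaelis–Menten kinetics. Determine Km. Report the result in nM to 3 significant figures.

10.7 nM

From v = Vmax[S]/(Km+[S]), each point gives Vmax = v(Km+[S])/[S].
Equating: 130(Km+6.25)/6.25 = 298(Km+58.0)/58.0.
20.80·Km + 130 = 5.138·Km + 298, so (20.80 − 5.138)·Km = 298 − 130.
Km = 168.0/15.66 = 10.7 nM; then Vmax = 130(10.7+6.25)/6.25 = 353 nmol·min⁻¹.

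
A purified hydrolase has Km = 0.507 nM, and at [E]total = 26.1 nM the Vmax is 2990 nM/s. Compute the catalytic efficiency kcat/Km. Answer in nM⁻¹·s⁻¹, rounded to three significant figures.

kcat = Vmax/[E]total = 2990/26.1 = 115 s⁻¹.
kcat/Km = 115/0.507 = 226 nM⁻¹·s⁻¹.

226 nM⁻¹·s⁻¹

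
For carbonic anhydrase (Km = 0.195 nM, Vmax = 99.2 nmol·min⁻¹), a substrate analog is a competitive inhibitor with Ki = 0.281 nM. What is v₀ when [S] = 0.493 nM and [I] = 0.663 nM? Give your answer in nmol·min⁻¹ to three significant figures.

42.6 nmol·min⁻¹

With α = 1 + [I]/Ki = 1 + 0.663/0.281 = 3.359, the competitive rate law is v = Vmax[S] / (αKm + [S]).
v = 99.2×0.493 / (3.359×0.195 + 0.493) = 48.91/1.148 = 42.6 nmol·min⁻¹.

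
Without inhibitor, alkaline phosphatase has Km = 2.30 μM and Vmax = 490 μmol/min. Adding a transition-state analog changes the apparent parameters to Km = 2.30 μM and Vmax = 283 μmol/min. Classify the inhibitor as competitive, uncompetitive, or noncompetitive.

noncompetitive

Vmax decreases (490 → 283 μmol/min) while Km is unchanged — pure noncompetitive inhibition.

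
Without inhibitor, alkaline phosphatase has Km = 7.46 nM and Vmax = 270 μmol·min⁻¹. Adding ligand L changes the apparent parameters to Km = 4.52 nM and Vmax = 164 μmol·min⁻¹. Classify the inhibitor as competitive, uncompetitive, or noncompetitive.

Both Km and Vmax decrease by the same factor (~1.65-fold) — characteristic of uncompetitive inhibition.

uncompetitive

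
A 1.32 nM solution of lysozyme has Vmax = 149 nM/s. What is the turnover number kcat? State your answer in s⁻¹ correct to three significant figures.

113 s⁻¹

kcat = Vmax/[E]total = 149 nM/s / 1.32 nM = 113 s⁻¹.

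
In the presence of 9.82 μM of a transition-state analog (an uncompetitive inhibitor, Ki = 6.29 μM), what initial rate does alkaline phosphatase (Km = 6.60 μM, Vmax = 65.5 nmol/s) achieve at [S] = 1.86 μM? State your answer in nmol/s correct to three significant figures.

With α = 1 + [I]/Ki = 1 + 9.82/6.29 = 2.561, the uncompetitive rate law is v = (Vmax/α)·[S] / (Km/α + [S]).
v = (65.5/2.561)×1.86 / (6.60/2.561 + 1.86) = 47.57/4.437 = 10.7 nmol/s.

10.7 nmol/s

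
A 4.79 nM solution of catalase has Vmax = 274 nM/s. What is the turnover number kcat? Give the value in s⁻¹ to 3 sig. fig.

kcat = Vmax/[E]total = 274 nM/s / 4.79 nM = 57.2 s⁻¹.

57.2 s⁻¹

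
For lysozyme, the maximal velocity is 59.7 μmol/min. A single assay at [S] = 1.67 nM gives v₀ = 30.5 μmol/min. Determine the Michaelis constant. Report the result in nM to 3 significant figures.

1.60 nM

From v = Vmax[S]/(Km+[S]), Km = [S](Vmax − v)/v.
Km = 1.67 × (59.7 − 30.5) / 30.5 = 48.76/30.5 = 1.60 nM.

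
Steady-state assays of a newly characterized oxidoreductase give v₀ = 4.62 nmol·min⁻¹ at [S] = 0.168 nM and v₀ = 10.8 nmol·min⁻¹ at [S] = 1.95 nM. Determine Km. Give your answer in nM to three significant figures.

0.281 nM

From v = Vmax[S]/(Km+[S]), each point gives Vmax = v(Km+[S])/[S].
Equating: 4.62(Km+0.168)/0.168 = 10.8(Km+1.95)/1.95.
27.50·Km + 4.62 = 5.538·Km + 10.8, so (27.50 − 5.538)·Km = 10.8 − 4.62.
Km = 6.180/21.96 = 0.281 nM; then Vmax = 4.62(0.281+0.168)/0.168 = 12.4 nmol·min⁻¹.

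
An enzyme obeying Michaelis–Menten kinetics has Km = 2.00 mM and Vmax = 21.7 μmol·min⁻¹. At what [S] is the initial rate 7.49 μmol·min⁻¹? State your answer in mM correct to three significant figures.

1.05 mM

The required fractional saturation is v/Vmax = 7.49/21.7 = 0.3452.
Then [S]/(Km+[S]) = 0.3452 ⇒ [S] = 2.00 × 0.3452/(1 − 0.3452) = 1.05 mM.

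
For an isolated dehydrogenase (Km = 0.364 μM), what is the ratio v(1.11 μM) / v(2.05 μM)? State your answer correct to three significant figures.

Since Vmax cancels, v₂/v₁ = [S]₂(Km+[S]₁) / [S]₁(Km+[S]₂).
= 1.11×(0.364+2.05) / (2.05×(0.364+1.11)) = 2.680/3.022 = 0.887.

0.887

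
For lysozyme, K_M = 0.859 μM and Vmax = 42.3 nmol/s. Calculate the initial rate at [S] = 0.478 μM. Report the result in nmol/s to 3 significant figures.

v = Vmax·[S]/(Km + [S]) = 42.3 × 0.478 / (0.859 + 0.478)
  = 20.22 / 1.337 = 15.1 nmol/s.

15.1 nmol/s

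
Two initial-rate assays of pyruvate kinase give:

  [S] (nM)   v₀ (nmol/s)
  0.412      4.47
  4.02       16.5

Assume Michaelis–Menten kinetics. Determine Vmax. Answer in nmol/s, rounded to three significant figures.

From v = Vmax[S]/(Km+[S]), each point gives Vmax = v(Km+[S])/[S].
Equating: 4.47(Km+0.412)/0.412 = 16.5(Km+4.02)/4.02.
10.85·Km + 4.47 = 4.104·Km + 16.5, so (10.85 − 4.104)·Km = 16.5 − 4.47.
Km = 12.03/6.745 = 1.78 nM; then Vmax = 4.47(1.78+0.412)/0.412 = 23.8 nmol/s.

23.8 nmol/s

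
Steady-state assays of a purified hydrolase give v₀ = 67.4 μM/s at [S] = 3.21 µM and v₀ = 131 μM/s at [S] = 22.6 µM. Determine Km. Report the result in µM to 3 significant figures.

From v = Vmax[S]/(Km+[S]), each point gives Vmax = v(Km+[S])/[S].
Equating: 67.4(Km+3.21)/3.21 = 131(Km+22.6)/22.6.
21.00·Km + 67.4 = 5.796·Km + 131, so (21.00 − 5.796)·Km = 131 − 67.4.
Km = 63.60/15.20 = 4.18 µM; then Vmax = 67.4(4.18+3.21)/3.21 = 155 μM/s.

4.18 µM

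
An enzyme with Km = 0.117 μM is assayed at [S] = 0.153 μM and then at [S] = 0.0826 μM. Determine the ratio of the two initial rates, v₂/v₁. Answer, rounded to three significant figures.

0.730

Since Vmax cancels, v₂/v₁ = [S]₂(Km+[S]₁) / [S]₁(Km+[S]₂).
= 0.0826×(0.117+0.153) / (0.153×(0.117+0.0826)) = 0.02230/0.03054 = 0.730.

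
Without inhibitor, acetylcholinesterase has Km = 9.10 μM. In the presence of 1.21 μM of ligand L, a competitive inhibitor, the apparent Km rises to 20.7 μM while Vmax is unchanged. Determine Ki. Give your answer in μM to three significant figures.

Competitive: Km,app = α·Km with α = 1 + [I]/Ki.
α = Km,app/Km = 20.7/9.10 = 2.275.
Since α = 1 + [I]/Ki, [I]/Ki = 2.275 − 1 = 1.275 and Ki = 1.21/1.275 = 0.949 μM.

0.949 μM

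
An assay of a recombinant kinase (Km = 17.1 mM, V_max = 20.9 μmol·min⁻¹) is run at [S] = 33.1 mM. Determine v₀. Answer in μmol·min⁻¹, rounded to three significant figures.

[S]/(Km+[S]) = 33.1/50.20 = 0.6594, the fractional saturation.
v = 0.6594 × Vmax = 0.6594 × 20.9 = 13.8 μmol·min⁻¹.

13.8 μmol·min⁻¹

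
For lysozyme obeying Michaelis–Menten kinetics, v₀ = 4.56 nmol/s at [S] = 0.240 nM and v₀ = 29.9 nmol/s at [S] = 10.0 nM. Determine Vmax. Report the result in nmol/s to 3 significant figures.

34.6 nmol/s

In reciprocal form, 1/v = (Km/Vmax)·(1/[S]) + 1/Vmax. The two points give (1/[S], 1/v) = (4.167, 0.2193) and (0.1000, 0.03344).
Slope = (0.2193 − 0.03344)/(4.167 − 0.1000) = 0.04570; intercept = 0.2193 − 0.04570×4.167 = 0.02887.
Vmax = 1/intercept = 34.6 nmol/s; Km = slope × Vmax = 0.04570 × 34.6 = 1.58 nM.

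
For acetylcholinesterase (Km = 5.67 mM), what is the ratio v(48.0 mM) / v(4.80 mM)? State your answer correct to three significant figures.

The fractional saturations are [S]/(Km+[S]) = 4.80/10.47 = 0.4585 and 48.0/53.67 = 0.8944.
v₂/v₁ is just their ratio: 0.8944/0.4585 = 1.95.

1.95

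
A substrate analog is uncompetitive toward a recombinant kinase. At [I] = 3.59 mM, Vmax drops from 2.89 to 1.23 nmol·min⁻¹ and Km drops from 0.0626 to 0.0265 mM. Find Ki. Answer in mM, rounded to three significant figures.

2.66 mM

Uncompetitive: Vmax,app = Vmax/α (and Km,app = Km/α) with α = 1 + [I]/Ki.
α = Vmax/Vmax,app = 2.89/1.23 = 2.350.
Since α = 1 + [I]/Ki, [I]/Ki = 2.350 − 1 = 1.350 and Ki = 3.59/1.350 = 2.66 mM.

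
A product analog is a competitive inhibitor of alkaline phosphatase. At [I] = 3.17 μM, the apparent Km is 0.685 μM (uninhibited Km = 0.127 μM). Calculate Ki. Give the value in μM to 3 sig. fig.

0.721 μM

Competitive: Km,app = α·Km with α = 1 + [I]/Ki.
α = Km,app/Km = 0.685/0.127 = 5.394.
Ki = [I]/(α − 1) = 3.17/4.394 = 0.721 μM.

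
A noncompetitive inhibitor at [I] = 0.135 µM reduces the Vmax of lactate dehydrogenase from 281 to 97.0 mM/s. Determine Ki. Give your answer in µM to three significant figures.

0.0712 µM

Noncompetitive: Vmax,app = Vmax/α with α = 1 + [I]/Ki.
α = Vmax/Vmax,app = 281/97.0 = 2.897.
Since α = 1 + [I]/Ki, [I]/Ki = 2.897 − 1 = 1.897 and Ki = 0.135/1.897 = 0.0712 µM.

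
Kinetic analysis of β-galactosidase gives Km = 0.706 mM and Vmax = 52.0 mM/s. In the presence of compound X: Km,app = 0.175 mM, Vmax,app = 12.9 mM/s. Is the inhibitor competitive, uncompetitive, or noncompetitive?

uncompetitive

Both Km and Vmax decrease by the same factor (~4.03-fold) — characteristic of uncompetitive inhibition.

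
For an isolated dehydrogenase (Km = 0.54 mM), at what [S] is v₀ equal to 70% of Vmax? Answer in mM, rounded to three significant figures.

1.26 mM

v/Vmax = [S]/(Km+[S]) = 0.7, so [S] = Km·0.7/(1 − 0.7) = 0.54 × 2.333.
[S] = 1.26 mM.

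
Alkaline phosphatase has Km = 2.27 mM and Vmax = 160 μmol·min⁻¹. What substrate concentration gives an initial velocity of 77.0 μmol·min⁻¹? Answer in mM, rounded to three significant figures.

Rearranging v = Vmax[S]/(Km+[S]) gives [S] = Km·v/(Vmax − v).
[S] = 2.27 × 77.0 / (160 − 77.0) = 174.8/83.00 = 2.11 mM.

2.11 mM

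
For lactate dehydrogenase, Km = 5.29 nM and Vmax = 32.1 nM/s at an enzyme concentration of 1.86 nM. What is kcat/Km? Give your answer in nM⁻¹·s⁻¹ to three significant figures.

kcat = Vmax/[E]total = 32.1/1.86 = 17.3 s⁻¹.
kcat/Km = 17.3/5.29 = 3.26 nM⁻¹·s⁻¹.

3.26 nM⁻¹·s⁻¹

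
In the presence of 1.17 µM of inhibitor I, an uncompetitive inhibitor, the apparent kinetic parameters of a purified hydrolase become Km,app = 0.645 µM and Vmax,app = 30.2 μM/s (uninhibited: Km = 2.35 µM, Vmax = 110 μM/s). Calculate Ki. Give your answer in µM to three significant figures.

0.443 µM

Uncompetitive: Vmax,app = Vmax/α (and Km,app = Km/α) with α = 1 + [I]/Ki.
α = Vmax/Vmax,app = 110/30.2 = 3.642.
Ki = [I]/(α − 1) = 1.17/2.642 = 0.443 µM.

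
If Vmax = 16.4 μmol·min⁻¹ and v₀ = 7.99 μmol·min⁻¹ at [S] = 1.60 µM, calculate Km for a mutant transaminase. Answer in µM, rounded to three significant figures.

1.68 µM

From v = Vmax[S]/(Km+[S]), Km = [S](Vmax − v)/v.
Km = 1.60 × (16.4 − 7.99) / 7.99 = 13.46/7.99 = 1.68 µM.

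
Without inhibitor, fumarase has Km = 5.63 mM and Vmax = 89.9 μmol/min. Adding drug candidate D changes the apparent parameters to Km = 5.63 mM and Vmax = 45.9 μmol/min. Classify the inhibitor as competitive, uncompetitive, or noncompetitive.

Vmax decreases (89.9 → 45.9 μmol/min) while Km is unchanged — pure noncompetitive inhibition.

noncompetitive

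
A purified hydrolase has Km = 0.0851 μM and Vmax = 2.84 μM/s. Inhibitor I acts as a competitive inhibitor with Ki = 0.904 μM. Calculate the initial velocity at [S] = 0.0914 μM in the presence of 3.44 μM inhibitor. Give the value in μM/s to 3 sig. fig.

0.519 μM/s

α = 1 + [I]/Ki = 1 + 3.44/0.904 = 4.805.
For a competitive inhibitor, Vmax is unchanged and the apparent Km becomes α·Km: Km,app = 0.409 μM, Vmax,app = 2.84 μM/s.
v = Vmax,app·[S]/(Km,app + [S]) = 2.84 × 0.0914/(0.409 + 0.0914) = 0.519 μM/s.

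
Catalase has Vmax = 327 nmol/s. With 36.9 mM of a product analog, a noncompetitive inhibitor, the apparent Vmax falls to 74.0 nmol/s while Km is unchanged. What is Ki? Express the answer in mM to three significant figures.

10.8 mM

Noncompetitive: Vmax,app = Vmax/α with α = 1 + [I]/Ki.
α = Vmax/Vmax,app = 327/74.0 = 4.419.
Ki = [I]/(α − 1) = 36.9/3.419 = 10.8 mM.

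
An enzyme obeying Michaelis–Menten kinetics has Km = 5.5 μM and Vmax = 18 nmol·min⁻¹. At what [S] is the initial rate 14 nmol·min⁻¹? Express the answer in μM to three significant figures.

Rearranging v = Vmax[S]/(Km+[S]) gives [S] = Km·v/(Vmax − v).
[S] = 5.5 × 14 / (18 − 14) = 77.00/4.000 = 19.2 μM.

19.2 μM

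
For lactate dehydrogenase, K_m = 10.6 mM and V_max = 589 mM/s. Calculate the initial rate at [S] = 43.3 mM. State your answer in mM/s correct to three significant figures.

473 mM/s

v = Vmax·[S]/(Km + [S]) = 589 × 43.3 / (10.6 + 43.3)
  = 25500 / 53.90 = 473 mM/s.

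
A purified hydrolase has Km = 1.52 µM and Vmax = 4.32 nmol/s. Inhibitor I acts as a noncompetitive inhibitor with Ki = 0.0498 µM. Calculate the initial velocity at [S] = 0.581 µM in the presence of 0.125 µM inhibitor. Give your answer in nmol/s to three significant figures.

With α = 1 + [I]/Ki = 1 + 0.125/0.0498 = 3.510, the noncompetitive rate law is v = (Vmax/α)·[S] / (Km + [S]).
v = (4.32/3.510)×0.581 / (1.52 + 0.581) = 0.7151/2.101 = 0.340 nmol/s.

0.340 nmol/s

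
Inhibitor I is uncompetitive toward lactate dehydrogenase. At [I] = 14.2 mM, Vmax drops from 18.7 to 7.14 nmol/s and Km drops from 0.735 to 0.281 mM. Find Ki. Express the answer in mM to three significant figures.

Uncompetitive: Vmax,app = Vmax/α (and Km,app = Km/α) with α = 1 + [I]/Ki.
α = Vmax/Vmax,app = 18.7/7.14 = 2.619.
Since α = 1 + [I]/Ki, [I]/Ki = 2.619 − 1 = 1.619 and Ki = 14.2/1.619 = 8.77 mM.

8.77 mM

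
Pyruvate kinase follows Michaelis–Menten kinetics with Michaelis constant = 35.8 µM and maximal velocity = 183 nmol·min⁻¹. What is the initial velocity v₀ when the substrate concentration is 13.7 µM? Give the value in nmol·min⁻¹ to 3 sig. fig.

50.6 nmol·min⁻¹

[S]/(Km+[S]) = 13.7/49.50 = 0.2768, the fractional saturation.
v = 0.2768 × Vmax = 0.2768 × 183 = 50.6 nmol·min⁻¹.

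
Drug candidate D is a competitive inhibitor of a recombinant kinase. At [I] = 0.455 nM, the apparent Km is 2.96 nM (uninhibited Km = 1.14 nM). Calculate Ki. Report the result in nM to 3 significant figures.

0.285 nM

Competitive: Km,app = α·Km with α = 1 + [I]/Ki.
α = Km,app/Km = 2.96/1.14 = 2.596.
Ki = [I]/(α − 1) = 0.455/1.596 = 0.285 nM.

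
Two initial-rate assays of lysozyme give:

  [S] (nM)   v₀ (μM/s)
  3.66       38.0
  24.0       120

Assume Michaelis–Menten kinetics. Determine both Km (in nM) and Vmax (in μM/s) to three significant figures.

In reciprocal form, 1/v = (Km/Vmax)·(1/[S]) + 1/Vmax. The two points give (1/[S], 1/v) = (0.2732, 0.02632) and (0.04167, 0.008333).
Slope = (0.02632 − 0.008333)/(0.2732 − 0.04167) = 0.07766; intercept = 0.02632 − 0.07766×0.2732 = 0.005098.
Vmax = 1/intercept = 196 μM/s; Km = slope × Vmax = 0.07766 × 196 = 15.2 nM.

Km = 15.2 nM; Vmax = 196 μM/s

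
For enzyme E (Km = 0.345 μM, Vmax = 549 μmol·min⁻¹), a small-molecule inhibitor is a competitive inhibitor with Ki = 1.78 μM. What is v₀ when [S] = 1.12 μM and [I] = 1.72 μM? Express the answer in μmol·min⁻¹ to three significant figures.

342 μmol·min⁻¹

α = 1 + [I]/Ki = 1 + 1.72/1.78 = 1.966.
For a competitive inhibitor, Vmax is unchanged and the apparent Km becomes α·Km: Km,app = 0.678 μM, Vmax,app = 549 μmol·min⁻¹.
v = Vmax,app·[S]/(Km,app + [S]) = 549 × 1.12/(0.678 + 1.12) = 342 μmol·min⁻¹.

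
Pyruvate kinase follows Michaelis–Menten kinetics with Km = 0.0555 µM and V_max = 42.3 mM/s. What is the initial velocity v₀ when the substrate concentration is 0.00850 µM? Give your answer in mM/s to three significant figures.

[S]/(Km+[S]) = 0.00850/0.06400 = 0.1328, the fractional saturation.
v = 0.1328 × Vmax = 0.1328 × 42.3 = 5.62 mM/s.

5.62 mM/s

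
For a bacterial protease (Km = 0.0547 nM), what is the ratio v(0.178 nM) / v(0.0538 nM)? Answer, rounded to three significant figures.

1.54

The fractional saturations are [S]/(Km+[S]) = 0.0538/0.1085 = 0.4959 and 0.178/0.2327 = 0.7649.
v₂/v₁ is just their ratio: 0.7649/0.4959 = 1.54.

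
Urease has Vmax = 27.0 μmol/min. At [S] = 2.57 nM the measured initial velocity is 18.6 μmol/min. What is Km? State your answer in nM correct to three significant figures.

1.16 nM

v/Vmax = 18.6/27.0 = 0.6889 = [S]/(Km+[S]).
So Km + [S] = [S]/0.6889 = 3.731 nM, giving Km = 3.731 − 2.57 = 1.16 nM.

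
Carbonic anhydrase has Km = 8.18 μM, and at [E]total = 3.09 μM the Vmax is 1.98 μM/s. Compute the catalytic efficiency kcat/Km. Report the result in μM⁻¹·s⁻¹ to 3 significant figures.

kcat = Vmax/[E]total = 1.98/3.09 = 0.641 s⁻¹.
kcat/Km = 0.641/8.18 = 0.0783 μM⁻¹·s⁻¹.

0.0783 μM⁻¹·s⁻¹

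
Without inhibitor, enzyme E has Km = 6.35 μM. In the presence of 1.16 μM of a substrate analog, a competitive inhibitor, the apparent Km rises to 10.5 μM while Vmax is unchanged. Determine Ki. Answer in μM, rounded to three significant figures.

Competitive: Km,app = α·Km with α = 1 + [I]/Ki.
α = Km,app/Km = 10.5/6.35 = 1.654.
Since α = 1 + [I]/Ki, [I]/Ki = 1.654 − 1 = 0.6535 and Ki = 1.16/0.6535 = 1.77 μM.

1.77 μM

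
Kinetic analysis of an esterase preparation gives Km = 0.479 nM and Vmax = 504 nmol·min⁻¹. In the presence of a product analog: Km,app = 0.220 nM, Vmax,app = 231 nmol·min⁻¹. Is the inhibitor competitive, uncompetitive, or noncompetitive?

uncompetitive

Both Km and Vmax decrease by the same factor (~2.18-fold) — characteristic of uncompetitive inhibition.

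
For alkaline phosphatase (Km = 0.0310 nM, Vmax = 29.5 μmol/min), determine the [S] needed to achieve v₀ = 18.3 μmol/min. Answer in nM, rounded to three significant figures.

0.0507 nM

Rearranging v = Vmax[S]/(Km+[S]) gives [S] = Km·v/(Vmax − v).
[S] = 0.0310 × 18.3 / (29.5 − 18.3) = 0.5673/11.20 = 0.0507 nM.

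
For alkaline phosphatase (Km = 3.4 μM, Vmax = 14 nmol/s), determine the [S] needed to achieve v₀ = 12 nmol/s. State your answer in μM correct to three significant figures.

20.4 μM

The required fractional saturation is v/Vmax = 12/14 = 0.8571.
Then [S]/(Km+[S]) = 0.8571 ⇒ [S] = 3.4 × 0.8571/(1 − 0.8571) = 20.4 μM.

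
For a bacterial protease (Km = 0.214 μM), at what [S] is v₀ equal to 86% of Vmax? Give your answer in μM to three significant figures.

v/Vmax = [S]/(Km+[S]) = 0.86, so [S] = Km·0.86/(1 − 0.86) = 0.214 × 6.143.
[S] = 1.31 μM.

1.31 μM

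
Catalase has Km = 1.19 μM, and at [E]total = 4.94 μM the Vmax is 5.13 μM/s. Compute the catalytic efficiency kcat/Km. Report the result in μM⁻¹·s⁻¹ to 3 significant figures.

kcat = Vmax/[E]total = 5.13/4.94 = 1.04 s⁻¹.
kcat/Km = 1.04/1.19 = 0.873 μM⁻¹·s⁻¹.

0.873 μM⁻¹·s⁻¹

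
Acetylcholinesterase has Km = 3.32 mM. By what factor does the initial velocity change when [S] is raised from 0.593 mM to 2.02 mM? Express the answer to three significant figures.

The fractional saturations are [S]/(Km+[S]) = 0.593/3.913 = 0.1515 and 2.02/5.340 = 0.3783.
v₂/v₁ is just their ratio: 0.3783/0.1515 = 2.50.

2.50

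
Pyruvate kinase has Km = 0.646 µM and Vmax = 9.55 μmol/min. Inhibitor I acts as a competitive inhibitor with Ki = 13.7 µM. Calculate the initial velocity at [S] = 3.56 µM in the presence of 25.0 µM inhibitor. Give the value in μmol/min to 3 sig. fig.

With α = 1 + [I]/Ki = 1 + 25.0/13.7 = 2.825, the competitive rate law is v = Vmax[S] / (αKm + [S]).
v = 9.55×3.56 / (2.825×0.646 + 3.56) = 34.00/5.385 = 6.31 μmol/min.

6.31 μmol/min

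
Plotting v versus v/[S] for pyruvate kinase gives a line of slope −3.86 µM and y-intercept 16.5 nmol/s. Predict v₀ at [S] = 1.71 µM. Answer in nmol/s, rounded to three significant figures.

5.07 nmol/s

In the Eadie–Hofstee form v = Vmax − Km·(v/[S]), the slope is −Km and the intercept is Vmax, so Km = 3.86 µM and Vmax = 16.5 nmol/s.
v = 16.5 × 1.71/(3.86 + 1.71) = 5.07 nmol/s.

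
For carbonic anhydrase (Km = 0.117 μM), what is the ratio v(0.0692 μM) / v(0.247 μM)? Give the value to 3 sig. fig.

The fractional saturations are [S]/(Km+[S]) = 0.247/0.3640 = 0.6786 and 0.0692/0.1862 = 0.3716.
v₂/v₁ is just their ratio: 0.3716/0.6786 = 0.548.

0.548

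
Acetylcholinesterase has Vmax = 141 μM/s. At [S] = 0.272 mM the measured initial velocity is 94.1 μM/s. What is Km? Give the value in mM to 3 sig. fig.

From v = Vmax[S]/(Km+[S]), Km = [S](Vmax − v)/v.
Km = 0.272 × (141 − 94.1) / 94.1 = 12.76/94.1 = 0.136 mM.

0.136 mM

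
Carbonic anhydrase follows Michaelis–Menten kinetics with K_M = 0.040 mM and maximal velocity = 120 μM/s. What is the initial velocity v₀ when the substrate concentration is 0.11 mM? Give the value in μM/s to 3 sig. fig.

88.0 μM/s

v = Vmax·[S]/(Km + [S]) = 120 × 0.11 / (0.040 + 0.11)
  = 13.20 / 0.1500 = 88.0 μM/s.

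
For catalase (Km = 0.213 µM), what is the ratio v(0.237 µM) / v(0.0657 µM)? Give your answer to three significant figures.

2.23

The fractional saturations are [S]/(Km+[S]) = 0.0657/0.2787 = 0.2357 and 0.237/0.4500 = 0.5267.
v₂/v₁ is just their ratio: 0.5267/0.2357 = 2.23.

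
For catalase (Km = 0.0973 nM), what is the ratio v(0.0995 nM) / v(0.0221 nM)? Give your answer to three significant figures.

The fractional saturations are [S]/(Km+[S]) = 0.0221/0.1194 = 0.1851 and 0.0995/0.1968 = 0.5056.
v₂/v₁ is just their ratio: 0.5056/0.1851 = 2.73.

2.73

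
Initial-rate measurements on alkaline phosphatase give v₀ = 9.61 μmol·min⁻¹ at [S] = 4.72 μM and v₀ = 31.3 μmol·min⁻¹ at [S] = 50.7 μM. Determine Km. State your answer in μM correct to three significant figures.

15.3 μM

In reciprocal form, 1/v = (Km/Vmax)·(1/[S]) + 1/Vmax. The two points give (1/[S], 1/v) = (0.2119, 0.1041) and (0.01972, 0.03195).
Slope = (0.1041 − 0.03195)/(0.2119 − 0.01972) = 0.3753; intercept = 0.1041 − 0.3753×0.2119 = 0.02455.
Vmax = 1/intercept = 40.7 μmol·min⁻¹; Km = slope × Vmax = 0.3753 × 40.7 = 15.3 μM.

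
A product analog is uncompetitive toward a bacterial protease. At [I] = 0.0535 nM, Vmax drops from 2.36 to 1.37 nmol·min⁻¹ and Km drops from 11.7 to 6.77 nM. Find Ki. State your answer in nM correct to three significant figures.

0.0740 nM

Uncompetitive: Vmax,app = Vmax/α (and Km,app = Km/α) with α = 1 + [I]/Ki.
α = Vmax/Vmax,app = 2.36/1.37 = 1.723.
Since α = 1 + [I]/Ki, [I]/Ki = 1.723 − 1 = 0.7226 and Ki = 0.0535/0.7226 = 0.0740 nM.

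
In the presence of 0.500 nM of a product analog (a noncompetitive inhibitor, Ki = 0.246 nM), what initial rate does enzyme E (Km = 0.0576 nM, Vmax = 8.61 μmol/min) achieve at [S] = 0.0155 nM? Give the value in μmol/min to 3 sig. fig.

0.602 μmol/min

With α = 1 + [I]/Ki = 1 + 0.500/0.246 = 3.033, the noncompetitive rate law is v = (Vmax/α)·[S] / (Km + [S]).
v = (8.61/3.033)×0.0155 / (0.0576 + 0.0155) = 0.04401/0.07310 = 0.602 μmol/min.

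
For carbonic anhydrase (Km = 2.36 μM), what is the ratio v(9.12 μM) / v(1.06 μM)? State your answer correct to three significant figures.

2.56

Since Vmax cancels, v₂/v₁ = [S]₂(Km+[S]₁) / [S]₁(Km+[S]₂).
= 9.12×(2.36+1.06) / (1.06×(2.36+9.12)) = 31.19/12.17 = 2.56.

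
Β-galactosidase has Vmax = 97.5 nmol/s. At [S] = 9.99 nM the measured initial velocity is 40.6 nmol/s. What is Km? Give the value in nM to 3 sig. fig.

14.0 nM

v/Vmax = 40.6/97.5 = 0.4164 = [S]/(Km+[S]).
So Km + [S] = [S]/0.4164 = 23.99 nM, giving Km = 23.99 − 9.99 = 14.0 nM.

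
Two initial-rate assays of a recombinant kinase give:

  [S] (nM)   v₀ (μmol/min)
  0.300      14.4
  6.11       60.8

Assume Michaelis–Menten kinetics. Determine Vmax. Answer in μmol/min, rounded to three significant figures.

72.9 μmol/min

From v = Vmax[S]/(Km+[S]), each point gives Vmax = v(Km+[S])/[S].
Equating: 14.4(Km+0.300)/0.300 = 60.8(Km+6.11)/6.11.
48.00·Km + 14.4 = 9.951·Km + 60.8, so (48.00 − 9.951)·Km = 60.8 − 14.4.
Km = 46.40/38.05 = 1.22 nM; then Vmax = 14.4(1.22+0.300)/0.300 = 72.9 μmol/min.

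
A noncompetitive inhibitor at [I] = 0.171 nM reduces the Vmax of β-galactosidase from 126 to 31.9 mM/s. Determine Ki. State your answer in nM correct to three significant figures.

Noncompetitive: Vmax,app = Vmax/α with α = 1 + [I]/Ki.
α = Vmax/Vmax,app = 126/31.9 = 3.950.
Since α = 1 + [I]/Ki, [I]/Ki = 3.950 − 1 = 2.950 and Ki = 0.171/2.950 = 0.0580 nM.

0.0580 nM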